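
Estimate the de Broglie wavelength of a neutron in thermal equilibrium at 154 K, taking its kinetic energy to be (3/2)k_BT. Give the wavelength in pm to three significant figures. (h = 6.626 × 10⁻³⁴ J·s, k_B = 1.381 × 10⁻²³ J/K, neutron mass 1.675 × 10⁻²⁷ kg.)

KE = (3/2)k_BT = 1.5 × 1.381 × 10⁻²³ × 154 = 3.190 × 10⁻²¹ J.
p = √(2mKE) = √(2 × 1.675 × 10⁻²⁷ × 3.190 × 10⁻²¹) = 3.269 × 10⁻²⁴ kg·m/s.
λ = h/p = 2.03 × 10⁻¹⁰ m = 203 pm.

λ = 203 pm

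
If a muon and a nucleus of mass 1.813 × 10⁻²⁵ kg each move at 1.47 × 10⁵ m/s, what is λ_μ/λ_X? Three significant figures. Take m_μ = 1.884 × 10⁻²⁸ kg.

At fixed v, p = mv so λ = h/(mv) ∝ 1/m.
λ_μ/λ_X = m_X/m_μ = 1.813 × 10⁻²⁵/1.884 × 10⁻²⁸ = 962.

λ_μ/λ_X = 962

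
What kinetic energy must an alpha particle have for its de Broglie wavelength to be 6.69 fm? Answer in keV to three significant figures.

KE = 4610 keV

p = h/λ = 6.626 × 10⁻³⁴ / 6.690 × 10⁻¹⁵ = 9.904 × 10⁻²⁰ kg·m/s.
KE = p²/(2m) = (9.904 × 10⁻²⁰)² / (2 × 6.645 × 10⁻²⁷) = 7.381 × 10⁻¹³ J = 4610 keV.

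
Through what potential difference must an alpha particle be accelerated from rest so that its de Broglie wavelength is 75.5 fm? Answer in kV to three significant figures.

p = h/λ = 6.626 × 10⁻³⁴ / 7.550 × 10⁻¹⁴ = 8.776 × 10⁻²¹ kg·m/s.
KE = p²/(2m) = 5.795 × 10⁻¹⁵ J.
V = KE/2e = 5.795 × 10⁻¹⁵ / (2 × 1.602 × 10⁻¹⁹) = 18.1 kV.

V = 18.1 kV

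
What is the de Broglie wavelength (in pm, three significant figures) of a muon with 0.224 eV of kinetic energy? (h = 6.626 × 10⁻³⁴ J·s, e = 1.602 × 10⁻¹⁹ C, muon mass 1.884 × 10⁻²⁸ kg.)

KE = 0.224 eV = 3.588 × 10⁻²⁰ J.
p = √(2mKE) = √(2 × 1.884 × 10⁻²⁸ × 3.588 × 10⁻²⁰) = 3.677 × 10⁻²⁴ kg·m/s.
λ = h/p = 6.626 × 10⁻³⁴ / 3.677 × 10⁻²⁴ = 1.80 × 10⁻¹⁰ m = 180 pm.

λ = 180 pm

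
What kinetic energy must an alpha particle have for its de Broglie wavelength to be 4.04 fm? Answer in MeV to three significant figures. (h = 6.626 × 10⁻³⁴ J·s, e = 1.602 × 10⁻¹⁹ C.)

KE = 12.6 MeV

p = h/λ = 6.626 × 10⁻³⁴ / 4.040 × 10⁻¹⁵ = 1.640 × 10⁻¹⁹ kg·m/s.
KE = p²/(2m) = (1.640 × 10⁻¹⁹)² / (2 × 6.645 × 10⁻²⁷) = 2.024 × 10⁻¹² J = 12.6 MeV.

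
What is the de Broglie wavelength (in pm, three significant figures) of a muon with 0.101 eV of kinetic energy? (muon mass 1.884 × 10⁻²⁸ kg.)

KE = 0.101 eV = 1.618 × 10⁻²⁰ J.
p = √(2mKE) = √(2 × 1.884 × 10⁻²⁸ × 1.618 × 10⁻²⁰) = 2.469 × 10⁻²⁴ kg·m/s.
λ = h/p = 6.626 × 10⁻³⁴ / 2.469 × 10⁻²⁴ = 2.68 × 10⁻¹⁰ m = 268 pm.

λ = 268 pm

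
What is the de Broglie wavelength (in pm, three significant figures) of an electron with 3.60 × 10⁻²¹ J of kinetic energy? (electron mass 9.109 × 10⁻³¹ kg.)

λ = 8180 pm

p = √(2mKE) = √(2 × 9.109 × 10⁻³¹ × 3.600 × 10⁻²¹) = 8.098 × 10⁻²⁶ kg·m/s.
λ = h/p = 6.626 × 10⁻³⁴ / 8.098 × 10⁻²⁶ = 8.18 × 10⁻⁹ m = 8180 pm.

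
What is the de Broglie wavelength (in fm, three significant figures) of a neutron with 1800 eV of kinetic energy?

KE = 1800 eV = 2.884 × 10⁻¹⁶ J.
p = √(2mKE) = √(2 × 1.675 × 10⁻²⁷ × 2.884 × 10⁻¹⁶) = 9.829 × 10⁻²² kg·m/s.
λ = h/p = 6.626 × 10⁻³⁴ / 9.829 × 10⁻²² = 6.74 × 10⁻¹³ m = 674 fm.

λ = 674 fm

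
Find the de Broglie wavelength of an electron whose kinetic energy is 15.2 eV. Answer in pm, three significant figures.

λ = 315 pm

KE = 15.2 eV = 2.435 × 10⁻¹⁸ J.
p = √(2mKE) = √(2 × 9.109 × 10⁻³¹ × 2.435 × 10⁻¹⁸) = 2.106 × 10⁻²⁴ kg·m/s.
λ = h/p = 6.626 × 10⁻³⁴ / 2.106 × 10⁻²⁴ = 3.15 × 10⁻¹⁰ m = 315 pm.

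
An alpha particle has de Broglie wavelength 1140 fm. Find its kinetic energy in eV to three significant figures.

KE = 159 eV

p = h/λ = 6.626 × 10⁻³⁴ / 1.140 × 10⁻¹² = 5.812 × 10⁻²² kg·m/s.
KE = p²/(2m) = (5.812 × 10⁻²²)² / (2 × 6.645 × 10⁻²⁷) = 2.542 × 10⁻¹⁷ J = 159 eV.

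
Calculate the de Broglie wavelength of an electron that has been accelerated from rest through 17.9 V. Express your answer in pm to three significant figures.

KE = eV = 1.602 × 10⁻¹⁹ × 17.90 = 2.868 × 10⁻¹⁸ J.
p = √(2mKE) = √(2 × 9.109 × 10⁻³¹ × 2.868 × 10⁻¹⁸) = 2.286 × 10⁻²⁴ kg·m/s.
λ = h/p = 6.626 × 10⁻³⁴ / 2.286 × 10⁻²⁴ = 2.90 × 10⁻¹⁰ m = 290 pm.

λ = 290 pm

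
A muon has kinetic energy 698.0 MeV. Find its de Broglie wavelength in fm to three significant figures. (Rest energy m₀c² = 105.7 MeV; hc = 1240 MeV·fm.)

λ = 1.56 fm

Total energy E = KE + m₀c² = 698.0 + 105.7 = 803.7 MeV.
(pc)² = E² − (m₀c²)² = (803.7)² − (105.7)² = 6.348 × 10⁵ MeV², so pc = 796.7 MeV.
λ = hc/(pc) = 1240 MeV·fm / 796.7 MeV = 1.56 fm.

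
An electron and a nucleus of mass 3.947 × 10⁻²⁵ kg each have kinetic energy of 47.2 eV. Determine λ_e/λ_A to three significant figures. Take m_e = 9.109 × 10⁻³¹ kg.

At fixed KE, p = √(2mKE) so λ = h/p ∝ 1/√m.
λ_e/λ_A = √(m_A/m_e) = √(3.947 × 10⁻²⁵/9.109 × 10⁻³¹) = √(4.333 × 10⁵) = 658.

λ_e/λ_A = 658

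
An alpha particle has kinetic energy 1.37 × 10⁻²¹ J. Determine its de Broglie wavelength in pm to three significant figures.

λ = 155 pm

p = √(2mKE) = √(2 × 6.645 × 10⁻²⁷ × 1.370 × 10⁻²¹) = 4.267 × 10⁻²⁴ kg·m/s.
λ = h/p = 6.626 × 10⁻³⁴ / 4.267 × 10⁻²⁴ = 1.55 × 10⁻¹⁰ m = 155 pm.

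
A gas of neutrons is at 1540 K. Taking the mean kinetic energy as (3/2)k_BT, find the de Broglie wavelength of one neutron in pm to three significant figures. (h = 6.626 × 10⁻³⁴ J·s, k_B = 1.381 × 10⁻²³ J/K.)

λ = 64.1 pm

KE = (3/2)k_BT = 1.5 × 1.381 × 10⁻²³ × 1540 = 3.190 × 10⁻²⁰ J.
p = √(2mKE) = √(2 × 1.675 × 10⁻²⁷ × 3.190 × 10⁻²⁰) = 1.034 × 10⁻²³ kg·m/s.
λ = h/p = 6.41 × 10⁻¹¹ m = 64.1 pm.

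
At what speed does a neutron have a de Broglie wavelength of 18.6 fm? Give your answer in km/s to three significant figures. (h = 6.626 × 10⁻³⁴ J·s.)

v = 2.13 × 10⁴ km/s

p = h/λ = 6.626 × 10⁻³⁴ / 1.860 × 10⁻¹⁴ = 3.562 × 10⁻²⁰ kg·m/s.
v = p/m = 3.562 × 10⁻²⁰ / 1.675 × 10⁻²⁷ = 2.13 × 10⁷ m/s = 2.13 × 10⁴ km/s.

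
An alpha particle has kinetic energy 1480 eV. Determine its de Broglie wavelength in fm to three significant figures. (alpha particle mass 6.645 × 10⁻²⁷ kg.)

KE = 1480 eV = 2.371 × 10⁻¹⁶ J.
p = √(2mKE) = √(2 × 6.645 × 10⁻²⁷ × 2.371 × 10⁻¹⁶) = 1.775 × 10⁻²¹ kg·m/s.
λ = h/p = 6.626 × 10⁻³⁴ / 1.775 × 10⁻²¹ = 3.73 × 10⁻¹³ m = 373 fm.

λ = 373 fm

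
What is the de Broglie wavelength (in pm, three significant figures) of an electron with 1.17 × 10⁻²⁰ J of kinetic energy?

p = √(2mKE) = √(2 × 9.109 × 10⁻³¹ × 1.170 × 10⁻²⁰) = 1.460 × 10⁻²⁵ kg·m/s.
λ = h/p = 6.626 × 10⁻³⁴ / 1.460 × 10⁻²⁵ = 4.54 × 10⁻⁹ m = 4540 pm.

λ = 4540 pm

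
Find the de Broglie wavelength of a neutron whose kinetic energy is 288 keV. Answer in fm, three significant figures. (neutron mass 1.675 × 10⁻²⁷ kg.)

KE = 288 keV = 4.614 × 10⁻¹⁴ J.
p = √(2mKE) = √(2 × 1.675 × 10⁻²⁷ × 4.614 × 10⁻¹⁴) = 1.243 × 10⁻²⁰ kg·m/s.
λ = h/p = 6.626 × 10⁻³⁴ / 1.243 × 10⁻²⁰ = 5.33 × 10⁻¹⁴ m = 53.3 fm.

λ = 53.3 fm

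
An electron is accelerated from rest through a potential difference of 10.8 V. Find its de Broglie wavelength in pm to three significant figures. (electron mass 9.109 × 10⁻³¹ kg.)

λ = 373 pm

KE = eV = 1.602 × 10⁻¹⁹ × 10.80 = 1.730 × 10⁻¹⁸ J.
p = √(2mKE) = √(2 × 9.109 × 10⁻³¹ × 1.730 × 10⁻¹⁸) = 1.775 × 10⁻²⁴ kg·m/s.
λ = h/p = 6.626 × 10⁻³⁴ / 1.775 × 10⁻²⁴ = 3.73 × 10⁻¹⁰ m = 373 pm.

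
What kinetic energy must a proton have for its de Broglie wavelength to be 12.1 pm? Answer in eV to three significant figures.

p = h/λ = 6.626 × 10⁻³⁴ / 1.210 × 10⁻¹¹ = 5.476 × 10⁻²³ kg·m/s.
KE = p²/(2m) = (5.476 × 10⁻²³)² / (2 × 1.673 × 10⁻²⁷) = 8.962 × 10⁻¹⁹ J = 5.59 eV.

KE = 5.59 eV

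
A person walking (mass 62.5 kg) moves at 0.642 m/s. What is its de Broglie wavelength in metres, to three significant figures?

p = mv = 62.5 × 0.642 = 4.013 × 10¹ kg·m/s.
λ = h/p = 6.626 × 10⁻³⁴ / 4.013 × 10¹ = 1.65 × 10⁻³⁵ m.

λ = 1.65 × 10⁻³⁵ m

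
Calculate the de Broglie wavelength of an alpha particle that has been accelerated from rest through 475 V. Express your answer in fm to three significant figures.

KE = 2eV = 2 × 1.602 × 10⁻¹⁹ × 475.0 = 1.522 × 10⁻¹⁶ J.
p = √(2mKE) = √(2 × 6.645 × 10⁻²⁷ × 1.522 × 10⁻¹⁶) = 1.422 × 10⁻²¹ kg·m/s.
λ = h/p = 6.626 × 10⁻³⁴ / 1.422 × 10⁻²¹ = 4.66 × 10⁻¹³ m = 466 fm.

λ = 466 fm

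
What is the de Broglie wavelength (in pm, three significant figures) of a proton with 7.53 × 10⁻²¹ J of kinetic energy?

p = √(2mKE) = √(2 × 1.673 × 10⁻²⁷ × 7.530 × 10⁻²¹) = 5.019 × 10⁻²⁴ kg·m/s.
λ = h/p = 6.626 × 10⁻³⁴ / 5.019 × 10⁻²⁴ = 1.32 × 10⁻¹⁰ m = 132 pm.

λ = 132 pm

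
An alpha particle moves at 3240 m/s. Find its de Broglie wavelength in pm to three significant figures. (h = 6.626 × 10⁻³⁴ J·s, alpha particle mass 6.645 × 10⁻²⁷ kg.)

p = mv = 6.645 × 10⁻²⁷ × 3240 = 2.153 × 10⁻²³ kg·m/s.
λ = h/p = 6.626 × 10⁻³⁴ / 2.153 × 10⁻²³ = 3.08 × 10⁻¹¹ m = 30.8 pm.

λ = 30.8 pm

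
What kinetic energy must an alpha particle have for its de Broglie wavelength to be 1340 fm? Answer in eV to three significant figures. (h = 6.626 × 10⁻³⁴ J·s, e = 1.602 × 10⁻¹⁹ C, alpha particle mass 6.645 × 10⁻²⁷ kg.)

KE = 115 eV

p = h/λ = 6.626 × 10⁻³⁴ / 1.340 × 10⁻¹² = 4.945 × 10⁻²² kg·m/s.
KE = p²/(2m) = (4.945 × 10⁻²²)² / (2 × 6.645 × 10⁻²⁷) = 1.840 × 10⁻¹⁷ J = 115 eV.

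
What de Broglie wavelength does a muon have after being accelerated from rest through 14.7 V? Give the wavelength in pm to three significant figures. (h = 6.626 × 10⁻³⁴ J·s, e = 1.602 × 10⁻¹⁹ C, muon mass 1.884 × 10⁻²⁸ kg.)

KE = eV = 1.602 × 10⁻¹⁹ × 14.70 = 2.355 × 10⁻¹⁸ J.
p = √(2mKE) = √(2 × 1.884 × 10⁻²⁸ × 2.355 × 10⁻¹⁸) = 2.979 × 10⁻²³ kg·m/s.
λ = h/p = 6.626 × 10⁻³⁴ / 2.979 × 10⁻²³ = 2.22 × 10⁻¹¹ m = 22.2 pm.

λ = 22.2 pm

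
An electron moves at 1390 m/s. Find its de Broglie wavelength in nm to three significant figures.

λ = 523 nm

p = mv = 9.109 × 10⁻³¹ × 1390 = 1.266 × 10⁻²⁷ kg·m/s.
λ = h/p = 6.626 × 10⁻³⁴ / 1.266 × 10⁻²⁷ = 5.23 × 10⁻⁷ m = 523 nm.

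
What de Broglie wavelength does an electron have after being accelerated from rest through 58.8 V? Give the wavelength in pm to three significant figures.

KE = eV = 1.602 × 10⁻¹⁹ × 58.80 = 9.420 × 10⁻¹⁸ J.
p = √(2mKE) = √(2 × 9.109 × 10⁻³¹ × 9.420 × 10⁻¹⁸) = 4.143 × 10⁻²⁴ kg·m/s.
λ = h/p = 6.626 × 10⁻³⁴ / 4.143 × 10⁻²⁴ = 1.60 × 10⁻¹⁰ m = 160 pm.

λ = 160 pm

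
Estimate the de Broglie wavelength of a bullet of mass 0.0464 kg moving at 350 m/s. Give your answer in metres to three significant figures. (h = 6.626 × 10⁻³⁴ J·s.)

λ = 4.08 × 10⁻³⁵ m

p = mv = 0.0464 × 350 = 1.624 × 10¹ kg·m/s.
λ = h/p = 6.626 × 10⁻³⁴ / 1.624 × 10¹ = 4.08 × 10⁻³⁵ m.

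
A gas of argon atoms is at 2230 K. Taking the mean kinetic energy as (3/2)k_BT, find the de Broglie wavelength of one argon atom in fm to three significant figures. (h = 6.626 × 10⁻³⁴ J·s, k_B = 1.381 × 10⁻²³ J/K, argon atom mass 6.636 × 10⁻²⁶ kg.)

λ = 8460 fm

KE = (3/2)k_BT = 1.5 × 1.381 × 10⁻²³ × 2230 = 4.619 × 10⁻²⁰ J.
p = √(2mKE) = √(2 × 6.636 × 10⁻²⁶ × 4.619 × 10⁻²⁰) = 7.830 × 10⁻²³ kg·m/s.
λ = h/p = 8.46 × 10⁻¹² m = 8460 fm.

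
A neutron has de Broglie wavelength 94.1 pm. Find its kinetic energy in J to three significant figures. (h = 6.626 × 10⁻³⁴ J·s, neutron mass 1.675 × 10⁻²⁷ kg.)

p = h/λ = 6.626 × 10⁻³⁴ / 9.410 × 10⁻¹¹ = 7.041 × 10⁻²⁴ kg·m/s.
KE = p²/(2m) = (7.041 × 10⁻²⁴)² / (2 × 1.675 × 10⁻²⁷) = 1.480 × 10⁻²⁰ J = 1.48 × 10⁻²⁰ J.

KE = 1.48 × 10⁻²⁰ J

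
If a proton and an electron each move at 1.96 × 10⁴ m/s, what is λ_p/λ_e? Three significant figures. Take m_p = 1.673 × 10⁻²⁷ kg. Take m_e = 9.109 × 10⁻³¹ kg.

At fixed v, p = mv so λ = h/(mv) ∝ 1/m.
λ_p/λ_e = m_e/m_p = 9.109 × 10⁻³¹/1.673 × 10⁻²⁷ = 5.44 × 10⁻⁴.

λ_p/λ_e = 5.44 × 10⁻⁴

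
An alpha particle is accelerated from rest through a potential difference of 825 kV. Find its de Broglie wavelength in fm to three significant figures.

λ = 11.2 fm

KE = 2eV = 2 × 1.602 × 10⁻¹⁹ × 8.250 × 10⁵ = 2.643 × 10⁻¹³ J.
p = √(2mKE) = √(2 × 6.645 × 10⁻²⁷ × 2.643 × 10⁻¹³) = 5.927 × 10⁻²⁰ kg·m/s.
λ = h/p = 6.626 × 10⁻³⁴ / 5.927 × 10⁻²⁰ = 1.12 × 10⁻¹⁴ m = 11.2 fm.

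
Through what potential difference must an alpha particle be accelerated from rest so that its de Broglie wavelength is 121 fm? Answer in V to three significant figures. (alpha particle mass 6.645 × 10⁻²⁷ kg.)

V = 7040 V

p = h/λ = 6.626 × 10⁻³⁴ / 1.210 × 10⁻¹³ = 5.476 × 10⁻²¹ kg·m/s.
KE = p²/(2m) = 2.256 × 10⁻¹⁵ J.
V = KE/2e = 2.256 × 10⁻¹⁵ / (2 × 1.602 × 10⁻¹⁹) = 7040 V.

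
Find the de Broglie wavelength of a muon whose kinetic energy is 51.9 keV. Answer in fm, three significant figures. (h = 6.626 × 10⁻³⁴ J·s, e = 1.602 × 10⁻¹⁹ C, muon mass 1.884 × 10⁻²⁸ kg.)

KE = 51.9 keV = 8.314 × 10⁻¹⁵ J.
p = √(2mKE) = √(2 × 1.884 × 10⁻²⁸ × 8.314 × 10⁻¹⁵) = 1.770 × 10⁻²¹ kg·m/s.
λ = h/p = 6.626 × 10⁻³⁴ / 1.770 × 10⁻²¹ = 3.74 × 10⁻¹³ m = 374 fm.

λ = 374 fm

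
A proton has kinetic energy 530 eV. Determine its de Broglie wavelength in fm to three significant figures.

KE = 530 eV = 8.491 × 10⁻¹⁷ J.
p = √(2mKE) = √(2 × 1.673 × 10⁻²⁷ × 8.491 × 10⁻¹⁷) = 5.330 × 10⁻²² kg·m/s.
λ = h/p = 6.626 × 10⁻³⁴ / 5.330 × 10⁻²² = 1.24 × 10⁻¹² m = 1240 fm.

λ = 1240 fm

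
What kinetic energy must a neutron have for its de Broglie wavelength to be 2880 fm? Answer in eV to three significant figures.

p = h/λ = 6.626 × 10⁻³⁴ / 2.880 × 10⁻¹² = 2.301 × 10⁻²² kg·m/s.
KE = p²/(2m) = (2.301 × 10⁻²²)² / (2 × 1.675 × 10⁻²⁷) = 1.580 × 10⁻¹⁷ J = 98.6 eV.

KE = 98.6 eV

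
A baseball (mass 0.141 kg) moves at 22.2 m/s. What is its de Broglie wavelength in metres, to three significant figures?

p = mv = 0.141 × 22.2 = 3.130 kg·m/s.
λ = h/p = 6.626 × 10⁻³⁴ / 3.130 = 2.12 × 10⁻³⁴ m.

λ = 2.12 × 10⁻³⁴ m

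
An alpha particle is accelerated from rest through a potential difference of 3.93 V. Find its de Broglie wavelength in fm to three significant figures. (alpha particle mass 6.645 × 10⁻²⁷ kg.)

KE = 2eV = 2 × 1.602 × 10⁻¹⁹ × 3.930 = 1.259 × 10⁻¹⁸ J.
p = √(2mKE) = √(2 × 6.645 × 10⁻²⁷ × 1.259 × 10⁻¹⁸) = 1.294 × 10⁻²² kg·m/s.
λ = h/p = 6.626 × 10⁻³⁴ / 1.294 × 10⁻²² = 5.12 × 10⁻¹² m = 5120 fm.

λ = 5120 fm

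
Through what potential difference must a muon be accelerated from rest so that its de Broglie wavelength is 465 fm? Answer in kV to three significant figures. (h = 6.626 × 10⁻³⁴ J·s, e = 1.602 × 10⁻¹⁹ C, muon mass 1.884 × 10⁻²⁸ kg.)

V = 33.6 kV

p = h/λ = 6.626 × 10⁻³⁴ / 4.650 × 10⁻¹³ = 1.425 × 10⁻²¹ kg·m/s.
KE = p²/(2m) = 5.389 × 10⁻¹⁵ J.
V = KE/e = 5.389 × 10⁻¹⁵ / (1.602 × 10⁻¹⁹) = 33.6 kV.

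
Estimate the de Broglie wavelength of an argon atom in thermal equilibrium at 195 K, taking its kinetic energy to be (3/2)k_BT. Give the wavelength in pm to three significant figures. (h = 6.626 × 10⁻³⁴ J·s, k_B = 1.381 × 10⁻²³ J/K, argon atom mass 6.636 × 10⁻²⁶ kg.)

KE = (3/2)k_BT = 1.5 × 1.381 × 10⁻²³ × 195 = 4.039 × 10⁻²¹ J.
p = √(2mKE) = √(2 × 6.636 × 10⁻²⁶ × 4.039 × 10⁻²¹) = 2.315 × 10⁻²³ kg·m/s.
λ = h/p = 2.86 × 10⁻¹¹ m = 28.6 pm.

λ = 28.6 pm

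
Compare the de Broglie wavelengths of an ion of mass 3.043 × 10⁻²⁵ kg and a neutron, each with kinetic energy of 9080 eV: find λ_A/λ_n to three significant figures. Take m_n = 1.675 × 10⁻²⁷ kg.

λ_A/λ_n = 0.0742

At fixed KE, p = √(2mKE) so λ = h/p ∝ 1/√m.
λ_A/λ_n = √(m_n/m_A) = √(1.675 × 10⁻²⁷/3.043 × 10⁻²⁵) = √(5.504 × 10⁻³) = 0.0742.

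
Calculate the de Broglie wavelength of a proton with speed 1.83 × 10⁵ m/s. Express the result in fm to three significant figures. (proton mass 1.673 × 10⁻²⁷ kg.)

λ = 2160 fm

p = mv = 1.673 × 10⁻²⁷ × 1.83 × 10⁵ = 3.062 × 10⁻²² kg·m/s.
λ = h/p = 6.626 × 10⁻³⁴ / 3.062 × 10⁻²² = 2.16 × 10⁻¹² m = 2160 fm.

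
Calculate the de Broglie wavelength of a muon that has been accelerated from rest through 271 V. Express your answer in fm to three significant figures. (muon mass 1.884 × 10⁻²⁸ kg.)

KE = eV = 1.602 × 10⁻¹⁹ × 271.0 = 4.341 × 10⁻¹⁷ J.
p = √(2mKE) = √(2 × 1.884 × 10⁻²⁸ × 4.341 × 10⁻¹⁷) = 1.279 × 10⁻²² kg·m/s.
λ = h/p = 6.626 × 10⁻³⁴ / 1.279 × 10⁻²² = 5.18 × 10⁻¹² m = 5180 fm.

λ = 5180 fm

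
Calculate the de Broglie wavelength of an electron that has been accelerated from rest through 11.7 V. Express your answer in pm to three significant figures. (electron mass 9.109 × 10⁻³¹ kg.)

λ = 359 pm

KE = eV = 1.602 × 10⁻¹⁹ × 11.70 = 1.874 × 10⁻¹⁸ J.
p = √(2mKE) = √(2 × 9.109 × 10⁻³¹ × 1.874 × 10⁻¹⁸) = 1.848 × 10⁻²⁴ kg·m/s.
λ = h/p = 6.626 × 10⁻³⁴ / 1.848 × 10⁻²⁴ = 3.59 × 10⁻¹⁰ m = 359 pm.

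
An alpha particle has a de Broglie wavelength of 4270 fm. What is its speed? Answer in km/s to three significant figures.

p = h/λ = 6.626 × 10⁻³⁴ / 4.270 × 10⁻¹² = 1.552 × 10⁻²² kg·m/s.
v = p/m = 1.552 × 10⁻²² / 6.645 × 10⁻²⁷ = 2.34 × 10⁴ m/s = 23.4 km/s.

v = 23.4 km/s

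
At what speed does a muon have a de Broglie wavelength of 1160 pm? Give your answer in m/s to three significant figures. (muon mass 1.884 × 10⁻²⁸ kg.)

v = 3030 m/s

p = h/λ = 6.626 × 10⁻³⁴ / 1.160 × 10⁻⁹ = 5.712 × 10⁻²⁵ kg·m/s.
v = p/m = 5.712 × 10⁻²⁵ / 1.884 × 10⁻²⁸ = 3.03 × 10³ m/s = 3030 m/s.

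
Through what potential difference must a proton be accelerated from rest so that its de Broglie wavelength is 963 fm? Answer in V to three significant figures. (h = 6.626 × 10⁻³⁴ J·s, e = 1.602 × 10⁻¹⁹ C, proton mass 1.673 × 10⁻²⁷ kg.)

p = h/λ = 6.626 × 10⁻³⁴ / 9.630 × 10⁻¹³ = 6.881 × 10⁻²² kg·m/s.
KE = p²/(2m) = 1.415 × 10⁻¹⁶ J.
V = KE/e = 1.415 × 10⁻¹⁶ / (1.602 × 10⁻¹⁹) = 883 V.

V = 883 V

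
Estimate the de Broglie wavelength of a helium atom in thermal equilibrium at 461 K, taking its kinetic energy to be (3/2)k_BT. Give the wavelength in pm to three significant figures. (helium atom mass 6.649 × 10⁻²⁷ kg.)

λ = 58.8 pm

KE = (3/2)k_BT = 1.5 × 1.381 × 10⁻²³ × 461 = 9.550 × 10⁻²¹ J.
p = √(2mKE) = √(2 × 6.649 × 10⁻²⁷ × 9.550 × 10⁻²¹) = 1.127 × 10⁻²³ kg·m/s.
λ = h/p = 5.88 × 10⁻¹¹ m = 58.8 pm.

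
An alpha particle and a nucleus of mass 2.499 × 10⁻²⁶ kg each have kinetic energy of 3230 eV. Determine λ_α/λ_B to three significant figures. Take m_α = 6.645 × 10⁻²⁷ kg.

λ_α/λ_B = 1.94

At fixed KE, p = √(2mKE) so λ = h/p ∝ 1/√m.
λ_α/λ_B = √(m_B/m_α) = √(2.499 × 10⁻²⁶/6.645 × 10⁻²⁷) = √(3.761) = 1.94.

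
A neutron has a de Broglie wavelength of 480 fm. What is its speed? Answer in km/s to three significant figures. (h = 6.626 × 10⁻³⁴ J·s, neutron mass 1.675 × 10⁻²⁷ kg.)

v = 824 km/s

p = h/λ = 6.626 × 10⁻³⁴ / 4.800 × 10⁻¹³ = 1.380 × 10⁻²¹ kg·m/s.
v = p/m = 1.380 × 10⁻²¹ / 1.675 × 10⁻²⁷ = 8.24 × 10⁵ m/s = 824 km/s.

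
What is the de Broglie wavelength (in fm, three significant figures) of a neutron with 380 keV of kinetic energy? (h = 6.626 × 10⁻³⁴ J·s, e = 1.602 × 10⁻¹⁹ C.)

KE = 380 keV = 6.088 × 10⁻¹⁴ J.
p = √(2mKE) = √(2 × 1.675 × 10⁻²⁷ × 6.088 × 10⁻¹⁴) = 1.428 × 10⁻²⁰ kg·m/s.
λ = h/p = 6.626 × 10⁻³⁴ / 1.428 × 10⁻²⁰ = 4.64 × 10⁻¹⁴ m = 46.4 fm.

λ = 46.4 fm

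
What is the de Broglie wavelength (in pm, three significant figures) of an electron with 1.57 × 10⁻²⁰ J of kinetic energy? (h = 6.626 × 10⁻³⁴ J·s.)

λ = 3920 pm

p = √(2mKE) = √(2 × 9.109 × 10⁻³¹ × 1.570 × 10⁻²⁰) = 1.691 × 10⁻²⁵ kg·m/s.
λ = h/p = 6.626 × 10⁻³⁴ / 1.691 × 10⁻²⁵ = 3.92 × 10⁻⁹ m = 3920 pm.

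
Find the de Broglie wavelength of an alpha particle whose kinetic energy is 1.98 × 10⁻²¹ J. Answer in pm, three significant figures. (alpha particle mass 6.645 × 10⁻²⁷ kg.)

λ = 129 pm

p = √(2mKE) = √(2 × 6.645 × 10⁻²⁷ × 1.980 × 10⁻²¹) = 5.130 × 10⁻²⁴ kg·m/s.
λ = h/p = 6.626 × 10⁻³⁴ / 5.130 × 10⁻²⁴ = 1.29 × 10⁻¹⁰ m = 129 pm.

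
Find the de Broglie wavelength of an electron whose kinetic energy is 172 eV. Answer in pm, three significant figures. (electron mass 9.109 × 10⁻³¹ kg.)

KE = 172 eV = 2.755 × 10⁻¹⁷ J.
p = √(2mKE) = √(2 × 9.109 × 10⁻³¹ × 2.755 × 10⁻¹⁷) = 7.085 × 10⁻²⁴ kg·m/s.
λ = h/p = 6.626 × 10⁻³⁴ / 7.085 × 10⁻²⁴ = 9.35 × 10⁻¹¹ m = 93.5 pm.

λ = 93.5 pm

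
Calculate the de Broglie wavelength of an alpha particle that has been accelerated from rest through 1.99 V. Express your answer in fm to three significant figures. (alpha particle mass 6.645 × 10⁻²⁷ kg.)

KE = 2eV = 2 × 1.602 × 10⁻¹⁹ × 1.990 = 6.376 × 10⁻¹⁹ J.
p = √(2mKE) = √(2 × 6.645 × 10⁻²⁷ × 6.376 × 10⁻¹⁹) = 9.205 × 10⁻²³ kg·m/s.
λ = h/p = 6.626 × 10⁻³⁴ / 9.205 × 10⁻²³ = 7.20 × 10⁻¹² m = 7200 fm.

λ = 7200 fm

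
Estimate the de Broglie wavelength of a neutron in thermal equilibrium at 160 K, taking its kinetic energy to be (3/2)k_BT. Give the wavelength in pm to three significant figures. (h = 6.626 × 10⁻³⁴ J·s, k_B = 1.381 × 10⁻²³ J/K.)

KE = (3/2)k_BT = 1.5 × 1.381 × 10⁻²³ × 160 = 3.314 × 10⁻²¹ J.
p = √(2mKE) = √(2 × 1.675 × 10⁻²⁷ × 3.314 × 10⁻²¹) = 3.332 × 10⁻²⁴ kg·m/s.
λ = h/p = 1.99 × 10⁻¹⁰ m = 199 pm.

λ = 199 pm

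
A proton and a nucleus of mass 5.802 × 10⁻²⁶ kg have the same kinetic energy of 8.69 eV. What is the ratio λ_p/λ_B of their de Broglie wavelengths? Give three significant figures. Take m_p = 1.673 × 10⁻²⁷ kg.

λ_p/λ_B = 5.89

At fixed KE, p = √(2mKE) so λ = h/p ∝ 1/√m.
λ_p/λ_B = √(m_B/m_p) = √(5.802 × 10⁻²⁶/1.673 × 10⁻²⁷) = √(34.68) = 5.89.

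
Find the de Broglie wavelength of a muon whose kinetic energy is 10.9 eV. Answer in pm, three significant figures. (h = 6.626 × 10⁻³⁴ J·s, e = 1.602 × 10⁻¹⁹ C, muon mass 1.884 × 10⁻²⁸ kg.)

λ = 25.8 pm

KE = 10.9 eV = 1.746 × 10⁻¹⁸ J.
p = √(2mKE) = √(2 × 1.884 × 10⁻²⁸ × 1.746 × 10⁻¹⁸) = 2.565 × 10⁻²³ kg·m/s.
λ = h/p = 6.626 × 10⁻³⁴ / 2.565 × 10⁻²³ = 2.58 × 10⁻¹¹ m = 25.8 pm.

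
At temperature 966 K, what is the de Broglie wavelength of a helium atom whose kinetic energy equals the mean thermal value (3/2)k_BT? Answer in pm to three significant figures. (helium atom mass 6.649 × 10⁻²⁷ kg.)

λ = 40.6 pm

KE = (3/2)k_BT = 1.5 × 1.381 × 10⁻²³ × 966 = 2.001 × 10⁻²⁰ J.
p = √(2mKE) = √(2 × 6.649 × 10⁻²⁷ × 2.001 × 10⁻²⁰) = 1.631 × 10⁻²³ kg·m/s.
λ = h/p = 4.06 × 10⁻¹¹ m = 40.6 pm.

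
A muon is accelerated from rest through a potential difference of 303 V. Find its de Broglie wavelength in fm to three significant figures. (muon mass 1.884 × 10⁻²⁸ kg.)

λ = 4900 fm

KE = eV = 1.602 × 10⁻¹⁹ × 303.0 = 4.854 × 10⁻¹⁷ J.
p = √(2mKE) = √(2 × 1.884 × 10⁻²⁸ × 4.854 × 10⁻¹⁷) = 1.352 × 10⁻²² kg·m/s.
λ = h/p = 6.626 × 10⁻³⁴ / 1.352 × 10⁻²² = 4.90 × 10⁻¹² m = 4900 fm.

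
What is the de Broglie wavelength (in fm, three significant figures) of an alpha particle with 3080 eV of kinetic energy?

KE = 3080 eV = 4.934 × 10⁻¹⁶ J.
p = √(2mKE) = √(2 × 6.645 × 10⁻²⁷ × 4.934 × 10⁻¹⁶) = 2.561 × 10⁻²¹ kg·m/s.
λ = h/p = 6.626 × 10⁻³⁴ / 2.561 × 10⁻²¹ = 2.59 × 10⁻¹³ m = 259 fm.

λ = 259 fm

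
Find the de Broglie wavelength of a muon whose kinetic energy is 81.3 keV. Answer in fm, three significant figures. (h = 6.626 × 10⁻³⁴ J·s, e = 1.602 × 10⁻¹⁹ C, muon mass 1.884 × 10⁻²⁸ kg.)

λ = 299 fm

KE = 81.3 keV = 1.302 × 10⁻¹⁴ J.
p = √(2mKE) = √(2 × 1.884 × 10⁻²⁸ × 1.302 × 10⁻¹⁴) = 2.215 × 10⁻²¹ kg·m/s.
λ = h/p = 6.626 × 10⁻³⁴ / 2.215 × 10⁻²¹ = 2.99 × 10⁻¹³ m = 299 fm.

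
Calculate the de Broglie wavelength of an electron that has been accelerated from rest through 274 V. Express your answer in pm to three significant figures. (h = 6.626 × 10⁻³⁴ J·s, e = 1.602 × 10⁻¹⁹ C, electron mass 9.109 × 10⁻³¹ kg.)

λ = 74.1 pm

KE = eV = 1.602 × 10⁻¹⁹ × 274.0 = 4.389 × 10⁻¹⁷ J.
p = √(2mKE) = √(2 × 9.109 × 10⁻³¹ × 4.389 × 10⁻¹⁷) = 8.942 × 10⁻²⁴ kg·m/s.
λ = h/p = 6.626 × 10⁻³⁴ / 8.942 × 10⁻²⁴ = 7.41 × 10⁻¹¹ m = 74.1 pm.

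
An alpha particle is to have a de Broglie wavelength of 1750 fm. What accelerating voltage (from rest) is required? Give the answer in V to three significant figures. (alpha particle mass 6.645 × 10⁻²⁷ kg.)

p = h/λ = 6.626 × 10⁻³⁴ / 1.750 × 10⁻¹² = 3.786 × 10⁻²² kg·m/s.
KE = p²/(2m) = 1.079 × 10⁻¹⁷ J.
V = KE/2e = 1.079 × 10⁻¹⁷ / (2 × 1.602 × 10⁻¹⁹) = 33.7 V.

V = 33.7 V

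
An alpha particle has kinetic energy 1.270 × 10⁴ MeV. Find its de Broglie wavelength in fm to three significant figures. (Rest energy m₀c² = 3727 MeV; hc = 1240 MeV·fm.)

Total energy E = KE + m₀c² = 1.270 × 10⁴ + 3727 = 16427 MeV.
(pc)² = E² − (m₀c²)² = (16427)² − (3727)² = 2.560 × 10⁸ MeV², so pc = 1.600 × 10⁴ MeV.
λ = hc/(pc) = 1240 MeV·fm / 1.600 × 10⁴ MeV = 0.0775 fm.

λ = 0.0775 fm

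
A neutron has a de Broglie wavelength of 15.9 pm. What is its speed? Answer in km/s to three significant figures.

v = 24.9 km/s

p = h/λ = 6.626 × 10⁻³⁴ / 1.590 × 10⁻¹¹ = 4.167 × 10⁻²³ kg·m/s.
v = p/m = 4.167 × 10⁻²³ / 1.675 × 10⁻²⁷ = 2.49 × 10⁴ m/s = 24.9 km/s.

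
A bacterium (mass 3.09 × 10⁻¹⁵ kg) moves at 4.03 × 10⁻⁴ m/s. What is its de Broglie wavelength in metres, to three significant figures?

λ = 5.32 × 10⁻¹⁶ m

p = mv = 3.09 × 10⁻¹⁵ × 4.03 × 10⁻⁴ = 1.245 × 10⁻¹⁸ kg·m/s.
λ = h/p = 6.626 × 10⁻³⁴ / 1.245 × 10⁻¹⁸ = 5.32 × 10⁻¹⁶ m.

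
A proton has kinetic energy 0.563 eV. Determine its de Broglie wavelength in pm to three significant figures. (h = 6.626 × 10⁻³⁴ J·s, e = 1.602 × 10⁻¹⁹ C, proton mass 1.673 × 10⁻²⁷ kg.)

λ = 38.1 pm

KE = 0.563 eV = 9.019 × 10⁻²⁰ J.
p = √(2mKE) = √(2 × 1.673 × 10⁻²⁷ × 9.019 × 10⁻²⁰) = 1.737 × 10⁻²³ kg·m/s.
λ = h/p = 6.626 × 10⁻³⁴ / 1.737 × 10⁻²³ = 3.81 × 10⁻¹¹ m = 38.1 pm.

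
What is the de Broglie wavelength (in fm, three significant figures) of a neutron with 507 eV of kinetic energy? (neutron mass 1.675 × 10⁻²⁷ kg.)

λ = 1270 fm

KE = 507 eV = 8.122 × 10⁻¹⁷ J.
p = √(2mKE) = √(2 × 1.675 × 10⁻²⁷ × 8.122 × 10⁻¹⁷) = 5.216 × 10⁻²² kg·m/s.
λ = h/p = 6.626 × 10⁻³⁴ / 5.216 × 10⁻²² = 1.27 × 10⁻¹² m = 1270 fm.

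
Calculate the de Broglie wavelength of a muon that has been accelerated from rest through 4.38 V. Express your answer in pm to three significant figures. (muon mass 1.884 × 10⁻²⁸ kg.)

λ = 40.8 pm

KE = eV = 1.602 × 10⁻¹⁹ × 4.380 = 7.017 × 10⁻¹⁹ J.
p = √(2mKE) = √(2 × 1.884 × 10⁻²⁸ × 7.017 × 10⁻¹⁹) = 1.626 × 10⁻²³ kg·m/s.
λ = h/p = 6.626 × 10⁻³⁴ / 1.626 × 10⁻²³ = 4.08 × 10⁻¹¹ m = 40.8 pm.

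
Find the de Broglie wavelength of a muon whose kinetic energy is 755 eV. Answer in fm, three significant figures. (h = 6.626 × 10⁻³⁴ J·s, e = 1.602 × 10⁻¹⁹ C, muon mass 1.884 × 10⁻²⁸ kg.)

KE = 755 eV = 1.210 × 10⁻¹⁶ J.
p = √(2mKE) = √(2 × 1.884 × 10⁻²⁸ × 1.210 × 10⁻¹⁶) = 2.135 × 10⁻²² kg·m/s.
λ = h/p = 6.626 × 10⁻³⁴ / 2.135 × 10⁻²² = 3.10 × 10⁻¹² m = 3100 fm.

λ = 3100 fm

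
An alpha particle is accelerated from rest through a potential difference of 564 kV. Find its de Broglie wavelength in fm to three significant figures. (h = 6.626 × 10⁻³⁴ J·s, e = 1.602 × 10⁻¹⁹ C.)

KE = 2eV = 2 × 1.602 × 10⁻¹⁹ × 5.640 × 10⁵ = 1.807 × 10⁻¹³ J.
p = √(2mKE) = √(2 × 6.645 × 10⁻²⁷ × 1.807 × 10⁻¹³) = 4.901 × 10⁻²⁰ kg·m/s.
λ = h/p = 6.626 × 10⁻³⁴ / 4.901 × 10⁻²⁰ = 1.35 × 10⁻¹⁴ m = 13.5 fm.

λ = 13.5 fm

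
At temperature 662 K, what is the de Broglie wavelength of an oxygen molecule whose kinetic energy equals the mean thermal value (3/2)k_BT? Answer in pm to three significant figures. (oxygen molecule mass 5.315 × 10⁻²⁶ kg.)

λ = 17.4 pm

KE = (3/2)k_BT = 1.5 × 1.381 × 10⁻²³ × 662 = 1.371 × 10⁻²⁰ J.
p = √(2mKE) = √(2 × 5.315 × 10⁻²⁶ × 1.371 × 10⁻²⁰) = 3.818 × 10⁻²³ kg·m/s.
λ = h/p = 1.74 × 10⁻¹¹ m = 17.4 pm.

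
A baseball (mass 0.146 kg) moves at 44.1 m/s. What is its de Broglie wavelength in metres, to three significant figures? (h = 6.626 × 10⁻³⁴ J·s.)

λ = 1.03 × 10⁻³⁴ m

p = mv = 0.146 × 44.1 = 6.439 kg·m/s.
λ = h/p = 6.626 × 10⁻³⁴ / 6.439 = 1.03 × 10⁻³⁴ m.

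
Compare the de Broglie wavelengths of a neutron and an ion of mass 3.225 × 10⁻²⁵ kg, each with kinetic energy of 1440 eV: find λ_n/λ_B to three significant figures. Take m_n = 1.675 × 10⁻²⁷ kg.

At fixed KE, p = √(2mKE) so λ = h/p ∝ 1/√m.
λ_n/λ_B = √(m_B/m_n) = √(3.225 × 10⁻²⁵/1.675 × 10⁻²⁷) = √(192.5) = 13.9.

λ_n/λ_B = 13.9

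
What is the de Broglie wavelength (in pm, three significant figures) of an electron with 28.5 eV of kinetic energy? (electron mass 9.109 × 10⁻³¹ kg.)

KE = 28.5 eV = 4.566 × 10⁻¹⁸ J.
p = √(2mKE) = √(2 × 9.109 × 10⁻³¹ × 4.566 × 10⁻¹⁸) = 2.884 × 10⁻²⁴ kg·m/s.
λ = h/p = 6.626 × 10⁻³⁴ / 2.884 × 10⁻²⁴ = 2.30 × 10⁻¹⁰ m = 230 pm.

λ = 230 pm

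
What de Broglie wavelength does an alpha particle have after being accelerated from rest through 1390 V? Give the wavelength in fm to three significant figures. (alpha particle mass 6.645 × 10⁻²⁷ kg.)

λ = 272 fm

KE = 2eV = 2 × 1.602 × 10⁻¹⁹ × 1390 = 4.454 × 10⁻¹⁶ J.
p = √(2mKE) = √(2 × 6.645 × 10⁻²⁷ × 4.454 × 10⁻¹⁶) = 2.433 × 10⁻²¹ kg·m/s.
λ = h/p = 6.626 × 10⁻³⁴ / 2.433 × 10⁻²¹ = 2.72 × 10⁻¹³ m = 272 fm.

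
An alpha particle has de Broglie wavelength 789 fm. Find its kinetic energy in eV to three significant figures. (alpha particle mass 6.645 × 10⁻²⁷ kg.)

p = h/λ = 6.626 × 10⁻³⁴ / 7.890 × 10⁻¹³ = 8.398 × 10⁻²² kg·m/s.
KE = p²/(2m) = (8.398 × 10⁻²²)² / (2 × 6.645 × 10⁻²⁷) = 5.307 × 10⁻¹⁷ J = 331 eV.

KE = 331 eV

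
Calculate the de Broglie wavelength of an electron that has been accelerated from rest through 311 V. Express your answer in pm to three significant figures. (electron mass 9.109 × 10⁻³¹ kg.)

λ = 69.5 pm

KE = eV = 1.602 × 10⁻¹⁹ × 311.0 = 4.982 × 10⁻¹⁷ J.
p = √(2mKE) = √(2 × 9.109 × 10⁻³¹ × 4.982 × 10⁻¹⁷) = 9.527 × 10⁻²⁴ kg·m/s.
λ = h/p = 6.626 × 10⁻³⁴ / 9.527 × 10⁻²⁴ = 6.95 × 10⁻¹¹ m = 69.5 pm.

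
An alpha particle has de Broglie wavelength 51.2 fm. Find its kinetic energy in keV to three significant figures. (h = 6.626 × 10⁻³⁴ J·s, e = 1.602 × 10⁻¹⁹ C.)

p = h/λ = 6.626 × 10⁻³⁴ / 5.120 × 10⁻¹⁴ = 1.294 × 10⁻²⁰ kg·m/s.
KE = p²/(2m) = (1.294 × 10⁻²⁰)² / (2 × 6.645 × 10⁻²⁷) = 1.260 × 10⁻¹⁴ J = 78.7 keV.

KE = 78.7 keV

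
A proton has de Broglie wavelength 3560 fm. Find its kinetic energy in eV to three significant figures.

p = h/λ = 6.626 × 10⁻³⁴ / 3.560 × 10⁻¹² = 1.861 × 10⁻²² kg·m/s.
KE = p²/(2m) = (1.861 × 10⁻²²)² / (2 × 1.673 × 10⁻²⁷) = 1.035 × 10⁻¹⁷ J = 64.6 eV.

KE = 64.6 eV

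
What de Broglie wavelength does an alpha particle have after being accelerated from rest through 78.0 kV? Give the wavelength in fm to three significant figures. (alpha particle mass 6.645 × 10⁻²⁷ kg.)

KE = 2eV = 2 × 1.602 × 10⁻¹⁹ × 7.800 × 10⁴ = 2.499 × 10⁻¹⁴ J.
p = √(2mKE) = √(2 × 6.645 × 10⁻²⁷ × 2.499 × 10⁻¹⁴) = 1.822 × 10⁻²⁰ kg·m/s.
λ = h/p = 6.626 × 10⁻³⁴ / 1.822 × 10⁻²⁰ = 3.64 × 10⁻¹⁴ m = 36.4 fm.

λ = 36.4 fm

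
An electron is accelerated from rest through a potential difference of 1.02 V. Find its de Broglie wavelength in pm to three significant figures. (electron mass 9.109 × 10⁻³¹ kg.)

λ = 1210 pm

KE = eV = 1.602 × 10⁻¹⁹ × 1.020 = 1.634 × 10⁻¹⁹ J.
p = √(2mKE) = √(2 × 9.109 × 10⁻³¹ × 1.634 × 10⁻¹⁹) = 5.456 × 10⁻²⁵ kg·m/s.
λ = h/p = 6.626 × 10⁻³⁴ / 5.456 × 10⁻²⁵ = 1.21 × 10⁻⁹ m = 1210 pm.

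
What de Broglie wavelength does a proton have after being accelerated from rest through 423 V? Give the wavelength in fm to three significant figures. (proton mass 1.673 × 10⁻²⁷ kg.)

KE = eV = 1.602 × 10⁻¹⁹ × 423.0 = 6.776 × 10⁻¹⁷ J.
p = √(2mKE) = √(2 × 1.673 × 10⁻²⁷ × 6.776 × 10⁻¹⁷) = 4.762 × 10⁻²² kg·m/s.
λ = h/p = 6.626 × 10⁻³⁴ / 4.762 × 10⁻²² = 1.39 × 10⁻¹² m = 1390 fm.

λ = 1390 fm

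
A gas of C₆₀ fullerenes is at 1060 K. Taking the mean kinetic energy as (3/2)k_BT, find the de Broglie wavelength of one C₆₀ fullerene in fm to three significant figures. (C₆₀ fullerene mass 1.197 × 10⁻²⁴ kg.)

λ = 2890 fm

KE = (3/2)k_BT = 1.5 × 1.381 × 10⁻²³ × 1060 = 2.196 × 10⁻²⁰ J.
p = √(2mKE) = √(2 × 1.197 × 10⁻²⁴ × 2.196 × 10⁻²⁰) = 2.293 × 10⁻²² kg·m/s.
λ = h/p = 2.89 × 10⁻¹² m = 2890 fm.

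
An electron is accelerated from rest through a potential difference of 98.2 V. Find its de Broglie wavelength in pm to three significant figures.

λ = 124 pm

KE = eV = 1.602 × 10⁻¹⁹ × 98.20 = 1.573 × 10⁻¹⁷ J.
p = √(2mKE) = √(2 × 9.109 × 10⁻³¹ × 1.573 × 10⁻¹⁷) = 5.353 × 10⁻²⁴ kg·m/s.
λ = h/p = 6.626 × 10⁻³⁴ / 5.353 × 10⁻²⁴ = 1.24 × 10⁻¹⁰ m = 124 pm.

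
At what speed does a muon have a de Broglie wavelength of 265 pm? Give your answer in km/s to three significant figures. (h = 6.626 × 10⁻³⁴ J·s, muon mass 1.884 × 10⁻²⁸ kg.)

p = h/λ = 6.626 × 10⁻³⁴ / 2.650 × 10⁻¹⁰ = 2.500 × 10⁻²⁴ kg·m/s.
v = p/m = 2.500 × 10⁻²⁴ / 1.884 × 10⁻²⁸ = 1.33 × 10⁴ m/s = 13.3 km/s.

v = 13.3 km/s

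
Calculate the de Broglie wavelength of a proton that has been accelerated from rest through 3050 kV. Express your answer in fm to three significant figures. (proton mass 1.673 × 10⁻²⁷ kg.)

λ = 16.4 fm

KE = eV = 1.602 × 10⁻¹⁹ × 3.050 × 10⁶ = 4.886 × 10⁻¹³ J.
p = √(2mKE) = √(2 × 1.673 × 10⁻²⁷ × 4.886 × 10⁻¹³) = 4.043 × 10⁻²⁰ kg·m/s.
λ = h/p = 6.626 × 10⁻³⁴ / 4.043 × 10⁻²⁰ = 1.64 × 10⁻¹⁴ m = 16.4 fm.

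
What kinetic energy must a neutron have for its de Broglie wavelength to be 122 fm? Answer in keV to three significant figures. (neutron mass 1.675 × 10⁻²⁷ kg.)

p = h/λ = 6.626 × 10⁻³⁴ / 1.220 × 10⁻¹³ = 5.431 × 10⁻²¹ kg·m/s.
KE = p²/(2m) = (5.431 × 10⁻²¹)² / (2 × 1.675 × 10⁻²⁷) = 8.805 × 10⁻¹⁵ J = 55.0 keV.

KE = 55.0 keV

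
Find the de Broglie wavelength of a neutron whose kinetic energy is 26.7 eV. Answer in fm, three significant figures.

λ = 5540 fm

KE = 26.7 eV = 4.277 × 10⁻¹⁸ J.
p = √(2mKE) = √(2 × 1.675 × 10⁻²⁷ × 4.277 × 10⁻¹⁸) = 1.197 × 10⁻²² kg·m/s.
λ = h/p = 6.626 × 10⁻³⁴ / 1.197 × 10⁻²² = 5.54 × 10⁻¹² m = 5540 fm.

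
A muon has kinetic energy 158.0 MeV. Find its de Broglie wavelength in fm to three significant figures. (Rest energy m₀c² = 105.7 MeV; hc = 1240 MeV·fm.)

λ = 5.13 fm

Total energy E = KE + m₀c² = 158.0 + 105.7 = 263.7 MeV.
(pc)² = E² − (m₀c²)² = (263.7)² − (105.7)² = 5.837 × 10⁴ MeV², so pc = 241.6 MeV.
λ = hc/(pc) = 1240 MeV·fm / 241.6 MeV = 5.13 fm.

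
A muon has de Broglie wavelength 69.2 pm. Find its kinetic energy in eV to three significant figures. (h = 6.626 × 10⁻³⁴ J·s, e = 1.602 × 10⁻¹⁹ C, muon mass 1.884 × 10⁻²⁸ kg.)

KE = 1.52 eV

p = h/λ = 6.626 × 10⁻³⁴ / 6.920 × 10⁻¹¹ = 9.575 × 10⁻²⁴ kg·m/s.
KE = p²/(2m) = (9.575 × 10⁻²⁴)² / (2 × 1.884 × 10⁻²⁸) = 2.433 × 10⁻¹⁹ J = 1.52 eV.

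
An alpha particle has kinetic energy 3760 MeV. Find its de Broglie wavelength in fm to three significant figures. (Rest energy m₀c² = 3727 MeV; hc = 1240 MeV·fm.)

λ = 0.191 fm

Total energy E = KE + m₀c² = 3760 + 3727 = 7487 MeV.
(pc)² = E² − (m₀c²)² = (7487)² − (3727)² = 4.216 × 10⁷ MeV², so pc = 6493 MeV.
λ = hc/(pc) = 1240 MeV·fm / 6493 MeV = 0.191 fm.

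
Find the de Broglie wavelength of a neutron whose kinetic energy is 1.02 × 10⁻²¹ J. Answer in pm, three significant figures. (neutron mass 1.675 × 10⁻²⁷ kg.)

λ = 358 pm

p = √(2mKE) = √(2 × 1.675 × 10⁻²⁷ × 1.020 × 10⁻²¹) = 1.849 × 10⁻²⁴ kg·m/s.
λ = h/p = 6.626 × 10⁻³⁴ / 1.849 × 10⁻²⁴ = 3.58 × 10⁻¹⁰ m = 358 pm.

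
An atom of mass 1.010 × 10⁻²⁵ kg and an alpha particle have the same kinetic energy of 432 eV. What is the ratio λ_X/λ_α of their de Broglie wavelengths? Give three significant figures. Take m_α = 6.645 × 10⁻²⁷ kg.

At fixed KE, p = √(2mKE) so λ = h/p ∝ 1/√m.
λ_X/λ_α = √(m_α/m_X) = √(6.645 × 10⁻²⁷/1.010 × 10⁻²⁵) = √(0.06579) = 0.256.

λ_X/λ_α = 0.256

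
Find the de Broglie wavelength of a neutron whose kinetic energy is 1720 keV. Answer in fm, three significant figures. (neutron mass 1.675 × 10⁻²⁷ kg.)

KE = 1720 keV = 2.755 × 10⁻¹³ J.
p = √(2mKE) = √(2 × 1.675 × 10⁻²⁷ × 2.755 × 10⁻¹³) = 3.038 × 10⁻²⁰ kg·m/s.
λ = h/p = 6.626 × 10⁻³⁴ / 3.038 × 10⁻²⁰ = 2.18 × 10⁻¹⁴ m = 21.8 fm.

λ = 21.8 fm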